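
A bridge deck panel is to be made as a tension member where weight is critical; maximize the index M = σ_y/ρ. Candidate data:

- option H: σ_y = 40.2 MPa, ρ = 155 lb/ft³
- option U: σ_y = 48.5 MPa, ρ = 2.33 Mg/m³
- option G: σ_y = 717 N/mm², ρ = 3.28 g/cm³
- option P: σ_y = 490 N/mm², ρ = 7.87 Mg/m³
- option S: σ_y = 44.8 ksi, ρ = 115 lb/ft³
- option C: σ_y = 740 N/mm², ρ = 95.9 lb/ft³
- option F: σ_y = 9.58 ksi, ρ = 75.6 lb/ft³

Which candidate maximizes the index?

After converting to SI:
  option H: σ_y = 40.20 MPa, ρ = 2483 kg/m³
  option U: σ_y = 48.50 MPa, ρ = 2330 kg/m³
  option G: σ_y = 717.0 MPa, ρ = 3280 kg/m³
  option P: σ_y = 490.0 MPa, ρ = 7870 kg/m³
  option S: σ_y = 308.9 MPa, ρ = 1842 kg/m³
  option C: σ_y = 740.0 MPa, ρ = 1536 kg/m³
  option F: σ_y = 66.05 MPa, ρ = 1211 kg/m³
  option C: M = 482 kN·m/kg
  option G: M = 219 kN·m/kg
  option S: M = 168 kN·m/kg
  option P: M = 62.3 kN·m/kg
  option F: M = 54.5 kN·m/kg
  option U: M = 20.8 kN·m/kg
  option H: M = 16.2 kN·m/kg
Option C has the largest M.

option C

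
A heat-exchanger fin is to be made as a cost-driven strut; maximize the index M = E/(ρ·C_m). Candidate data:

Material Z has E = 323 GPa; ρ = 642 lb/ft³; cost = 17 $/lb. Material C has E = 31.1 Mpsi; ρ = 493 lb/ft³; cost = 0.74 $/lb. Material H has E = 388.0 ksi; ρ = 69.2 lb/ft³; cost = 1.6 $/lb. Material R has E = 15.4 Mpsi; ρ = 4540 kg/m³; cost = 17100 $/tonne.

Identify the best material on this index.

Normalizing units and computing the index:
  material Z: E = 323.0 GPa, ρ = 10280 kg/m³, cost = 37.48 $/kg
  material C: E = 214.4 GPa, ρ = 7897 kg/m³, cost = 1.631 $/kg
  material H: E = 2.675 GPa, ρ = 1108 kg/m³, cost = 3.527 $/kg
  material R: E = 106.2 GPa, ρ = 4540 kg/m³, cost = 17.10 $/kg
  material C: M = 16.6 MN·m per $
  material R: M = 1.37 MN·m per $
  material Z: M = 0.838 MN·m per $
  material H: M = 0.684 MN·m per $
Material C has the largest M.

material C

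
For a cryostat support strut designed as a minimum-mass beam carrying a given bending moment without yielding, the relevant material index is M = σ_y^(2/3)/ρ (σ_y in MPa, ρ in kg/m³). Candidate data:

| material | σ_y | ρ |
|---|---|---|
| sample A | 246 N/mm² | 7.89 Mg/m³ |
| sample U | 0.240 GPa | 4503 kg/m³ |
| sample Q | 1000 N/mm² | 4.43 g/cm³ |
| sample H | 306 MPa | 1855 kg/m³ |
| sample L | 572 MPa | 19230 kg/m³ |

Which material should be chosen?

sample H

Convert each candidate to consistent units, then evaluate M:
  sample A: σ_y = 246.0 MPa, ρ = 7890 kg/m³
  sample U: σ_y = 240.0 MPa, ρ = 4503 kg/m³
  sample Q: σ_y = 1000 MPa, ρ = 4430 kg/m³
  sample H: σ_y = 306.0 MPa, ρ = 1855 kg/m³
  sample L: σ_y = 572.0 MPa, ρ = 19230 kg/m³
  sample H: M = 24.5×10⁻³
  sample Q: M = 22.6×10⁻³
  sample U: M = 8.58×10⁻³
  sample A: M = 4.98×10⁻³
  sample L: M = 3.58×10⁻³
Highest index: sample H.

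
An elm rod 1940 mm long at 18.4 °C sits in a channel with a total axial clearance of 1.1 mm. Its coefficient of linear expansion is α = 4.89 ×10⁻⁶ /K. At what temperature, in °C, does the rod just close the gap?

134 °C

α·L₀·ΔT = 1.1 mm ⇒ ΔT = 1.1 / (4.89×10⁻⁶ × 1940.0) = 116.0 K.
T = 18.4 + 116.0 = 134.4 °C.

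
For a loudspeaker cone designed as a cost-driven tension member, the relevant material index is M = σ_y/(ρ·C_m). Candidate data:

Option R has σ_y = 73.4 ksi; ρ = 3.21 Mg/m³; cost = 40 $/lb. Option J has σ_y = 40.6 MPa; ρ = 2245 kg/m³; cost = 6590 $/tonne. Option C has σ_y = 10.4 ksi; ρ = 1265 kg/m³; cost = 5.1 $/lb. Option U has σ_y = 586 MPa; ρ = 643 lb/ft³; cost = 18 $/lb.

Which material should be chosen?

option C

Convert each candidate to consistent units, then evaluate M:
  option R: σ_y = 506.1 MPa, ρ = 3210 kg/m³, cost = 88.18 $/kg
  option J: σ_y = 40.60 MPa, ρ = 2245 kg/m³, cost = 6.590 $/kg
  option C: σ_y = 71.71 MPa, ρ = 1265 kg/m³, cost = 11.24 $/kg
  option U: σ_y = 586.0 MPa, ρ = 10300 kg/m³, cost = 39.68 $/kg
  option C: M = 5.04 kN·m per $
  option J: M = 2.74 kN·m per $
  option R: M = 1.79 kN·m per $
  option U: M = 1.43 kN·m per $
Highest index: option C.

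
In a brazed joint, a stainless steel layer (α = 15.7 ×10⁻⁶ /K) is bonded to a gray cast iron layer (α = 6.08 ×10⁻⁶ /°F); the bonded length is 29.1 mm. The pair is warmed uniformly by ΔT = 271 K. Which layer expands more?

stainless steel

gray cast iron: α = 6.08×10⁻⁶/°F × 9/5 = 10.9×10⁻⁶/K.
α(stainless steel) = 15.7×10⁻⁶/K vs α(gray cast iron) = 10.9×10⁻⁶/K.
Higher α expands more for the same ΔT: stainless steel.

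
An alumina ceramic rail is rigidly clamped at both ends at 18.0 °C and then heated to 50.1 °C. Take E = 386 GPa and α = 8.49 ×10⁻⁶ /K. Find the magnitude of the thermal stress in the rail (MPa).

ΔT = 32.10 K. Constrained thermal stress σ = E·α·ΔT = 386.0×10³ MPa × 8.49×10⁻⁶ × 32.10 = 105 MPa (compressive).

105 MPa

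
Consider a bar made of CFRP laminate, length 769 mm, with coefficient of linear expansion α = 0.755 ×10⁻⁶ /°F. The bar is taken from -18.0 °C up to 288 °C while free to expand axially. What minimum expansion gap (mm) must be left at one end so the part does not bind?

Convert α: 0.755×10⁻⁶/°F × (9/5) = 1.36×10⁻⁶/K.
ΔT = 288 − (-18.0) = 306.0 K.
ΔL = α·L₀·ΔT = 1.36×10⁻⁶ × 769 mm × 306.0 K = 0.320 mm.

0.320 mm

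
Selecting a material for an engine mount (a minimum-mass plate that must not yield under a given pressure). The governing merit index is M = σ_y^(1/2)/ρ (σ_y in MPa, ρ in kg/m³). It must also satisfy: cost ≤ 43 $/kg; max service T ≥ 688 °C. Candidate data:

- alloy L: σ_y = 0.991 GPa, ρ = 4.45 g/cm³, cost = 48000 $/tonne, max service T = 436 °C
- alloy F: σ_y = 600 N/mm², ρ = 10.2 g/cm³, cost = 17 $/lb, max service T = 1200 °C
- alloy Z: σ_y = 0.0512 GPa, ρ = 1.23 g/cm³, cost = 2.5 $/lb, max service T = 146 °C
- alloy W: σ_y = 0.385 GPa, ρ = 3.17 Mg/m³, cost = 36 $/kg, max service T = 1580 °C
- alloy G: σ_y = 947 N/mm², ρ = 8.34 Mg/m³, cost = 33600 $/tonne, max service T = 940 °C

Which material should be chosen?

alloy W

Screen on constraints: cost ≤ 43 $/kg; max service T ≥ 688 °C. Survivors: alloy F, alloy W, alloy G.
Normalizing units and computing the index:
  alloy F: σ_y = 600.0 MPa, ρ = 10200 kg/m³
  alloy W: σ_y = 385.0 MPa, ρ = 3170 kg/m³
  alloy G: σ_y = 947.0 MPa, ρ = 8340 kg/m³
  alloy W: M = 6.19×10⁻³
  alloy G: M = 3.69×10⁻³
  alloy F: M = 2.40×10⁻³
Highest index: alloy W.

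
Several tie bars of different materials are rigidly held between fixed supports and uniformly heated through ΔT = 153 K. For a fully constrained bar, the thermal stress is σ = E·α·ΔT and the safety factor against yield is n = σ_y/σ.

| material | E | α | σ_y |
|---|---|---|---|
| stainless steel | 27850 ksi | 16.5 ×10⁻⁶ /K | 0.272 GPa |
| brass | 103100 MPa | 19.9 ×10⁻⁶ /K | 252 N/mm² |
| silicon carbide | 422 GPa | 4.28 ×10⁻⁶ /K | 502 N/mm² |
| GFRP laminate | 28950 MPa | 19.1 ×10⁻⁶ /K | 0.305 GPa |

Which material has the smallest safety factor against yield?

stainless steel

Converting E to GPa, α to ×10⁻⁶/K, σ_y to MPa, then σ and n for each:
  stainless steel: E = 192.0, α = 16.5, σ_y = 272.0 → σ = 485 MPa, n = 0.561
  brass: E = 103.1, α = 19.9, σ_y = 252.0 → σ = 314 MPa, n = 0.803
  silicon carbide: E = 422.0, α = 4.28, σ_y = 502.0 → σ = 276 MPa, n = 1.82
  GFRP laminate: E = 28.95, α = 19.1, σ_y = 305.0 → σ = 84.6 MPa, n = 3.61
Stainless steel has the lowest safety factor, n = 0.561.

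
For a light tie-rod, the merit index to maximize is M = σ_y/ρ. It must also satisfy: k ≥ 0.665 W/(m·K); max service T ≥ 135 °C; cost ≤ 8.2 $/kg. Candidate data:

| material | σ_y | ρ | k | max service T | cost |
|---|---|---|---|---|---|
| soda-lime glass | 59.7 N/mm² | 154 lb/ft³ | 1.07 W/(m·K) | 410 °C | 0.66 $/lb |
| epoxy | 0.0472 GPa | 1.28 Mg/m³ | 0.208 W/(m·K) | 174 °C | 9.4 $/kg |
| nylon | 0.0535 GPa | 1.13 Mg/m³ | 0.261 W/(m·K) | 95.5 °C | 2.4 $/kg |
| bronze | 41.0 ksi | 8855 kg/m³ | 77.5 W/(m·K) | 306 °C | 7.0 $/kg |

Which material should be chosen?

bronze

Screen on constraints: k ≥ 0.665 W/(m·K); max service T ≥ 135 °C; cost ≤ 8.2 $/kg. Survivors: soda-lime glass, bronze.
Normalizing units and computing the index:
  soda-lime glass: σ_y = 59.70 MPa, ρ = 2467 kg/m³
  bronze: σ_y = 282.7 MPa, ρ = 8855 kg/m³
  bronze: M = 31.9 kN·m/kg
  soda-lime glass: M = 24.2 kN·m/kg
Highest index: bronze.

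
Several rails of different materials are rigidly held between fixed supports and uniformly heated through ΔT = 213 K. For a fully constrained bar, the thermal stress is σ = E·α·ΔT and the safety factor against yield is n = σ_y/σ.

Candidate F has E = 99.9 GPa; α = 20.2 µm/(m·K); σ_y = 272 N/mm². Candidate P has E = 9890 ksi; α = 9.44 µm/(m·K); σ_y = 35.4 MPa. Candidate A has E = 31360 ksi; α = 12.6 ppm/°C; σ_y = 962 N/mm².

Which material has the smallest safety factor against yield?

candidate P

Converting E to GPa, α to ×10⁻⁶/K, σ_y to MPa, then σ and n for each:
  candidate F: E = 99.90, α = 20.2, σ_y = 272.0 → σ = 430 MPa, n = 0.633
  candidate P: E = 68.19, α = 9.44, σ_y = 35.40 → σ = 137 MPa, n = 0.258
  candidate A: E = 216.2, α = 12.6, σ_y = 962.0 → σ = 580 MPa, n = 1.66
The minimum is candidate P at n = 0.258.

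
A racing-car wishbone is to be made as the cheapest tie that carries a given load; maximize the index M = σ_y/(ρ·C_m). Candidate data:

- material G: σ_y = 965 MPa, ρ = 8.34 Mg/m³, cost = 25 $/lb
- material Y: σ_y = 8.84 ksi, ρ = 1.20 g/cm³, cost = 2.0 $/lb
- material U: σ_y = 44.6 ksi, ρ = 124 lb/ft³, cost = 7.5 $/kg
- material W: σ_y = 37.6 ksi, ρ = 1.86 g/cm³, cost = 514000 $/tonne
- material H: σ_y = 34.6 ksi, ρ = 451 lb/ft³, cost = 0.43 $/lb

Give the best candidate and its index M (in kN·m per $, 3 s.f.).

In SI units:
  material G: σ_y = 965.0 MPa, ρ = 8340 kg/m³, cost = 55.11 $/kg
  material Y: σ_y = 60.95 MPa, ρ = 1200 kg/m³, cost = 4.409 $/kg
  material U: σ_y = 307.5 MPa, ρ = 1986 kg/m³, cost = 7.500 $/kg
  material W: σ_y = 259.2 MPa, ρ = 1860 kg/m³, cost = 514.0 $/kg
  material H: σ_y = 238.6 MPa, ρ = 7224 kg/m³, cost = 0.9480 $/kg
  material H: M = 34.8 kN·m per $
  material U: M = 20.6 kN·m per $
  material Y: M = 11.5 kN·m per $
  material G: M = 2.10 kN·m per $
  material W: M = 0.271 kN·m per $
Highest index: material H.

material H, M = 34.8 kN·m per $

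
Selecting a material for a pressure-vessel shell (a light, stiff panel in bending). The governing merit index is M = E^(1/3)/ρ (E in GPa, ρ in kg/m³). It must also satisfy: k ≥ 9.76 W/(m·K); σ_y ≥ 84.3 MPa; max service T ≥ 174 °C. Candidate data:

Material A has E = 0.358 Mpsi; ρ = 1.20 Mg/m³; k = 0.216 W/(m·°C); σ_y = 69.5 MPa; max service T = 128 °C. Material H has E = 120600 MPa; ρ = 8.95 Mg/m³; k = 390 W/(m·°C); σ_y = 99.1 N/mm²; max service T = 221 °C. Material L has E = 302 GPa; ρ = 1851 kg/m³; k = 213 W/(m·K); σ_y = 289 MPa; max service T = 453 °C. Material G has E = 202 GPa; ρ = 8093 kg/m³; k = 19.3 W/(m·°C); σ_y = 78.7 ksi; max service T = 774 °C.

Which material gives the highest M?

material L

Screen on constraints: k ≥ 9.76 W/(m·K); σ_y ≥ 84.3 MPa; max service T ≥ 174 °C. Survivors: material H, material L, material G.
Convert each candidate to consistent units, then evaluate M:
  material H: E = 120.6 GPa, ρ = 8950 kg/m³
  material L: E = 302.0 GPa, ρ = 1851 kg/m³
  material G: E = 202.0 GPa, ρ = 8093 kg/m³
  material L: M = 3.62×10⁻³
  material G: M = 0.725×10⁻³
  material H: M = 0.552×10⁻³
Material L has the largest M.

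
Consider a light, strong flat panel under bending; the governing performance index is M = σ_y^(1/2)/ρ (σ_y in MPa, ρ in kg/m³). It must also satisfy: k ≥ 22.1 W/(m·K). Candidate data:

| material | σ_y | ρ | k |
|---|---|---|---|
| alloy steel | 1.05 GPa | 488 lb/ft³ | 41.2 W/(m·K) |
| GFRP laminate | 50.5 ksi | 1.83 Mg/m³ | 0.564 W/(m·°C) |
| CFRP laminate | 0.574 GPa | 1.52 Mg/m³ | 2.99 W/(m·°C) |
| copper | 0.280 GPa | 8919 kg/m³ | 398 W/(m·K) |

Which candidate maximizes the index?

Screen on constraints: k ≥ 22.1 W/(m·K). Survivors: alloy steel, copper.
Normalizing units and computing the index:
  alloy steel: σ_y = 1050 MPa, ρ = 7817 kg/m³
  copper: σ_y = 280.0 MPa, ρ = 8919 kg/m³
  alloy steel: M = 4.15×10⁻³
  copper: M = 1.88×10⁻³
Alloy steel ranks first.

alloy steel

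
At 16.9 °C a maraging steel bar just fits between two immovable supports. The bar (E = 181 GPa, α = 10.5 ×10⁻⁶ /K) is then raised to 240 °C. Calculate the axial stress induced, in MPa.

ΔT = 223.1 K. Constrained thermal stress σ = E·α·ΔT = 181.0×10³ MPa × 10.5×10⁻⁶ × 223.1 = 424 MPa (compressive).

424 MPa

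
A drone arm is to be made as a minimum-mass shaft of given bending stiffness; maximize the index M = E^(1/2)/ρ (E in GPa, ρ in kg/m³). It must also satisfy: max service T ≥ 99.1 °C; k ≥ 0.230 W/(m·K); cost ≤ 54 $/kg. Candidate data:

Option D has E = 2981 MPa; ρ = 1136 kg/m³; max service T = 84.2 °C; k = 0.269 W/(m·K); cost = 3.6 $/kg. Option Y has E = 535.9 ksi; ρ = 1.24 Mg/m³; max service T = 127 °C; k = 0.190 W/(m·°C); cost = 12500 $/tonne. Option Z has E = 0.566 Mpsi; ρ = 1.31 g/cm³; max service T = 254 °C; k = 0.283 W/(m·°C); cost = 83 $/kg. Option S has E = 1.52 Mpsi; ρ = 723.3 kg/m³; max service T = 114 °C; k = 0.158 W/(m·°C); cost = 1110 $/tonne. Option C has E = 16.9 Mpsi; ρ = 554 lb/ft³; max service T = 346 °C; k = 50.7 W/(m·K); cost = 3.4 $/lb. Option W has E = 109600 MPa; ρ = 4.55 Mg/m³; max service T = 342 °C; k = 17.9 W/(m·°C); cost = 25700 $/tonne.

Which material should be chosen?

Screen on constraints: max service T ≥ 99.1 °C; k ≥ 0.230 W/(m·K); cost ≤ 54 $/kg. Survivors: option C, option W.
In SI units:
  option C: E = 116.5 GPa, ρ = 8874 kg/m³
  option W: E = 109.6 GPa, ρ = 4550 kg/m³
  option W: M = 2.30×10⁻³
  option C: M = 1.22×10⁻³
Highest index: option W.

option W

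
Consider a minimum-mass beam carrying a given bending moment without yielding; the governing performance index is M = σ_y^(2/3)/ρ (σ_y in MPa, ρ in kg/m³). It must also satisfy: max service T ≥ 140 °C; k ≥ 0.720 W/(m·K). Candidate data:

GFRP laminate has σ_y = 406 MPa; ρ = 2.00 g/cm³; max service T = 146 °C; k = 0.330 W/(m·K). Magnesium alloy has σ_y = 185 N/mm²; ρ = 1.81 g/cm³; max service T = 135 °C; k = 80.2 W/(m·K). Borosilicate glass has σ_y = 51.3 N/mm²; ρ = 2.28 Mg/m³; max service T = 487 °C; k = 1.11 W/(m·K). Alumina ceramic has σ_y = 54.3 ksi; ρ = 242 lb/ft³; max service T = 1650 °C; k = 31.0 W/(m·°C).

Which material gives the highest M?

alumina ceramic

Screen on constraints: max service T ≥ 140 °C; k ≥ 0.720 W/(m·K). Survivors: borosilicate glass, alumina ceramic.
In SI units:
  borosilicate glass: σ_y = 51.30 MPa, ρ = 2280 kg/m³
  alumina ceramic: σ_y = 374.4 MPa, ρ = 3876 kg/m³
  alumina ceramic: M = 13.4×10⁻³
  borosilicate glass: M = 6.06×10⁻³
Alumina ceramic ranks first.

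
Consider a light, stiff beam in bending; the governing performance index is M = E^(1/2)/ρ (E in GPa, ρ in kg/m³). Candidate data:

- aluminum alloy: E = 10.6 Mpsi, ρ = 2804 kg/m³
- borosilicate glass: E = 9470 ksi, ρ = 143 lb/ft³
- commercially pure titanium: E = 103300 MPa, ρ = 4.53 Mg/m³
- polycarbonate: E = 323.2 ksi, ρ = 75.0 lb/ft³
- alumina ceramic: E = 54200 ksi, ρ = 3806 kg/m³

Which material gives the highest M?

Normalizing units and computing the index:
  aluminum alloy: E = 73.08 GPa, ρ = 2804 kg/m³
  borosilicate glass: E = 65.29 GPa, ρ = 2291 kg/m³
  commercially pure titanium: E = 103.3 GPa, ρ = 4530 kg/m³
  polycarbonate: E = 2.228 GPa, ρ = 1201 kg/m³
  alumina ceramic: E = 373.7 GPa, ρ = 3806 kg/m³
  alumina ceramic: M = 5.08×10⁻³
  borosilicate glass: M = 3.53×10⁻³
  aluminum alloy: M = 3.05×10⁻³
  commercially pure titanium: M = 2.24×10⁻³
  polycarbonate: M = 1.24×10⁻³
Alumina ceramic ranks first.

alumina ceramic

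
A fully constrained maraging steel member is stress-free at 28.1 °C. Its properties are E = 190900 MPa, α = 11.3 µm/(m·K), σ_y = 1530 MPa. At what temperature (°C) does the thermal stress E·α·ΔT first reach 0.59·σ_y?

447 °C

E = 190900 MPa = 190.9 GPa.
E·α·ΔT = 902.7 MPa ⇒ ΔT = 902.7 / (190.9×10³ × 11.3×10⁻⁶) = 418.5 K.
T = 28.1 + 418.5 = 446.6 °C.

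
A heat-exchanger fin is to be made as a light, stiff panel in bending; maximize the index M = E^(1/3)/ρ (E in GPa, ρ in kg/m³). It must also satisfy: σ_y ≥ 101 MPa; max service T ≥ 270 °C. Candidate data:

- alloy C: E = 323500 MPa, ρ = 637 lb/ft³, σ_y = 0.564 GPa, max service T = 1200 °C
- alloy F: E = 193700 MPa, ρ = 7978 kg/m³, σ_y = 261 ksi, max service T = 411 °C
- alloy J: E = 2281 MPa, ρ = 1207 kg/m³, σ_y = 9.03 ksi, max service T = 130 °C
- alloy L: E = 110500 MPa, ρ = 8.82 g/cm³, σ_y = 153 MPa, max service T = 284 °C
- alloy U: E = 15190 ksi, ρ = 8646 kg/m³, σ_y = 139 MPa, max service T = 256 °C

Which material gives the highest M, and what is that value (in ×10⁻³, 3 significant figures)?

alloy F, M = 0.725×10⁻³

Screen on constraints: σ_y ≥ 101 MPa; max service T ≥ 270 °C. Survivors: alloy C, alloy F, alloy L.
Convert each candidate to consistent units, then evaluate M:
  alloy C: E = 323.5 GPa, ρ = 10200 kg/m³
  alloy F: E = 193.7 GPa, ρ = 7978 kg/m³
  alloy L: E = 110.5 GPa, ρ = 8820 kg/m³
  alloy F: M = 0.725×10⁻³
  alloy C: M = 0.673×10⁻³
  alloy L: M = 0.544×10⁻³
Alloy F has the largest M.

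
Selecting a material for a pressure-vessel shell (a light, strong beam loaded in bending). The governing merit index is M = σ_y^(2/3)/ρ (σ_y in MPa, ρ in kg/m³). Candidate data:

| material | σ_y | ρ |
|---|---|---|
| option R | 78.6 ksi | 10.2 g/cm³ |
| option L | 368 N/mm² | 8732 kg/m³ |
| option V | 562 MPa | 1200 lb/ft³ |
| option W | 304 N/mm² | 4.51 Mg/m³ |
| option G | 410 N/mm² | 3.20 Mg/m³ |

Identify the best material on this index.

Normalizing units and computing the index:
  option R: σ_y = 541.9 MPa, ρ = 10200 kg/m³
  option L: σ_y = 368.0 MPa, ρ = 8732 kg/m³
  option V: σ_y = 562.0 MPa, ρ = 19220 kg/m³
  option W: σ_y = 304.0 MPa, ρ = 4510 kg/m³
  option G: σ_y = 410.0 MPa, ρ = 3200 kg/m³
  option G: M = 17.2×10⁻³
  option W: M = 10.0×10⁻³
  option R: M = 6.52×10⁻³
  option L: M = 5.88×10⁻³
  option V: M = 3.54×10⁻³
Option G ranks first.

option G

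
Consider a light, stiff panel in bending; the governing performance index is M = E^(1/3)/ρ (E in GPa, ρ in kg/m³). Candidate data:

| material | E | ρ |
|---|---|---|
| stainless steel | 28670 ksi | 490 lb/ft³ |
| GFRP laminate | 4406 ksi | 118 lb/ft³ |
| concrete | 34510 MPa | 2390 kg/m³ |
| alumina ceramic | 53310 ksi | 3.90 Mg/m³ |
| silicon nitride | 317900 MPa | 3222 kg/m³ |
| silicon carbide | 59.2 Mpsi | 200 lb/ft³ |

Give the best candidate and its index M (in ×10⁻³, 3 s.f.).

In SI units:
  stainless steel: E = 197.7 GPa, ρ = 7849 kg/m³
  GFRP laminate: E = 30.38 GPa, ρ = 1890 kg/m³
  concrete: E = 34.51 GPa, ρ = 2390 kg/m³
  alumina ceramic: E = 367.6 GPa, ρ = 3900 kg/m³
  silicon nitride: E = 317.9 GPa, ρ = 3222 kg/m³
  silicon carbide: E = 408.2 GPa, ρ = 3204 kg/m³
  silicon carbide: M = 2.32×10⁻³
  silicon nitride: M = 2.12×10⁻³
  alumina ceramic: M = 1.84×10⁻³
  GFRP laminate: M = 1.65×10⁻³
  concrete: M = 1.36×10⁻³
  stainless steel: M = 0.742×10⁻³
The maximum is for silicon carbide.

silicon carbide, M = 2.32×10⁻³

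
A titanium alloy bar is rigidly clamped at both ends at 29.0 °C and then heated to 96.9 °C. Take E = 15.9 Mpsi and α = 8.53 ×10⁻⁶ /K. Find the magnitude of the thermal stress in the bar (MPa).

E = 15.9 Mpsi = 109.6 GPa.
ΔT = 67.90 K. Constrained thermal stress σ = E·α·ΔT = 109.6×10³ MPa × 8.53×10⁻⁶ × 67.90 = 63.5 MPa (compressive).

63.5 MPa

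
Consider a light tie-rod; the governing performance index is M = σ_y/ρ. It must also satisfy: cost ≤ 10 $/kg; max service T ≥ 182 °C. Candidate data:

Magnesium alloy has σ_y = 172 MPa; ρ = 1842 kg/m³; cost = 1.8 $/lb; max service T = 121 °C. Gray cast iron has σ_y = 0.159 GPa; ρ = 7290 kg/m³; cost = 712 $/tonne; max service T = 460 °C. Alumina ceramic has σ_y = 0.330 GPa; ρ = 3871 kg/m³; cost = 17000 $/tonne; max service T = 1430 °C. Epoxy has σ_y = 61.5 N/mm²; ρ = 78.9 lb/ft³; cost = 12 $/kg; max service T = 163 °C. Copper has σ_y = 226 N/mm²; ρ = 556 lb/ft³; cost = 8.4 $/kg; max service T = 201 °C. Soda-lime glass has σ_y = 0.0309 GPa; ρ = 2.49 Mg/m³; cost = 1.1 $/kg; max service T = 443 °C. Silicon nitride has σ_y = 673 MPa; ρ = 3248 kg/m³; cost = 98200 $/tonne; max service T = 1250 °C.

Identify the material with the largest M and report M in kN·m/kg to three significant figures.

copper, M = 25.4 kN·m/kg

Screen on constraints: cost ≤ 10 $/kg; max service T ≥ 182 °C. Survivors: gray cast iron, copper, soda-lime glass.
Convert each candidate to consistent units, then evaluate M:
  gray cast iron: σ_y = 159.0 MPa, ρ = 7290 kg/m³
  copper: σ_y = 226.0 MPa, ρ = 8906 kg/m³
  soda-lime glass: σ_y = 30.90 MPa, ρ = 2490 kg/m³
  copper: M = 25.4 kN·m/kg
  gray cast iron: M = 21.8 kN·m/kg
  soda-lime glass: M = 12.4 kN·m/kg
Copper has the largest M.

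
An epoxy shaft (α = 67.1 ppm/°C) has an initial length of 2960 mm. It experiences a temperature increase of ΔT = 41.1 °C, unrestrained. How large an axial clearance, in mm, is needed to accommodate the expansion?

8.16 mm

ΔL = α·L₀·ΔT = 67.1×10⁻⁶ × 2960 mm × 41.10 K = 8.16 mm.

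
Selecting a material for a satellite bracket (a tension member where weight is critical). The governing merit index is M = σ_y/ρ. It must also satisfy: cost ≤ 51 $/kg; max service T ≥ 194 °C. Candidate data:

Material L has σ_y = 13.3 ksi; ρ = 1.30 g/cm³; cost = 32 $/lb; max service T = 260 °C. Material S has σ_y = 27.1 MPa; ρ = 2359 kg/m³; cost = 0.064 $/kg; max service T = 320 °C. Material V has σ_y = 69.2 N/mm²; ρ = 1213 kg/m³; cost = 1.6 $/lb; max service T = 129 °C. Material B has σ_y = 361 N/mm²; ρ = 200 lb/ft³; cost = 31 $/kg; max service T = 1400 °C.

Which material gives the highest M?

Screen on constraints: cost ≤ 51 $/kg; max service T ≥ 194 °C. Survivors: material S, material B.
Normalizing units and computing the index:
  material S: σ_y = 27.10 MPa, ρ = 2359 kg/m³
  material B: σ_y = 361.0 MPa, ρ = 3204 kg/m³
  material B: M = 113 kN·m/kg
  material S: M = 11.5 kN·m/kg
Highest index: material B.

material B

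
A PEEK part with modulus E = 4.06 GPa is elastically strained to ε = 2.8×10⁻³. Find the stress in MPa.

σ = E·ε = 4060 MPa × 2.8×10⁻³ = 11.4 MPa.

11.4 MPa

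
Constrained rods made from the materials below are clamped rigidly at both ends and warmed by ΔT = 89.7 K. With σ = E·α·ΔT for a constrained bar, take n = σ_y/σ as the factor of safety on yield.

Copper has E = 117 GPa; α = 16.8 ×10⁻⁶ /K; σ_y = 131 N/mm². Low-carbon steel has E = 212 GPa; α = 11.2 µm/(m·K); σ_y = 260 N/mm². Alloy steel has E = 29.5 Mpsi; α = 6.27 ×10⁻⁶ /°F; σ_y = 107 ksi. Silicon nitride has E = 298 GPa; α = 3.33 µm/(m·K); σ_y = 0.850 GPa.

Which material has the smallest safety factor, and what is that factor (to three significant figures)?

With everything in SI (GPa, ×10⁻⁶/K, MPa):
  copper: E = 117.0, α = 16.8, σ_y = 131.0 → σ = 176 MPa, n = 0.743
  low-carbon steel: E = 212.0, α = 11.2, σ_y = 260.0 → σ = 213 MPa, n = 1.22
  alloy steel: E = 203.4, α = 11.3, σ_y = 737.7 → σ = 206 MPa, n = 3.58
  silicon nitride: E = 298.0, α = 3.33, σ_y = 850.0 → σ = 89.0 MPa, n = 9.55
The minimum is copper at n = 0.743.

copper, n = 0.743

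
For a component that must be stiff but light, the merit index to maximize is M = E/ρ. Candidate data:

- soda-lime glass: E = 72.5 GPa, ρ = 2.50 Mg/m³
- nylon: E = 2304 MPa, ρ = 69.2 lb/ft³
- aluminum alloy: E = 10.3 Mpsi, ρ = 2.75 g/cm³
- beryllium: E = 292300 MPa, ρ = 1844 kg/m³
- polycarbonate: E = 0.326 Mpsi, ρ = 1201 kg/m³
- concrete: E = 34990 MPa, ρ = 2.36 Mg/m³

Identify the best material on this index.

beryllium

In SI units:
  soda-lime glass: E = 72.50 GPa, ρ = 2500 kg/m³
  nylon: E = 2.304 GPa, ρ = 1108 kg/m³
  aluminum alloy: E = 71.02 GPa, ρ = 2750 kg/m³
  beryllium: E = 292.3 GPa, ρ = 1844 kg/m³
  polycarbonate: E = 2.248 GPa, ρ = 1201 kg/m³
  concrete: E = 34.99 GPa, ρ = 2360 kg/m³
  beryllium: M = 159 MN·m/kg
  soda-lime glass: M = 29.0 MN·m/kg
  aluminum alloy: M = 25.8 MN·m/kg
  concrete: M = 14.8 MN·m/kg
  nylon: M = 2.08 MN·m/kg
  polycarbonate: M = 1.87 MN·m/kg
Beryllium ranks first.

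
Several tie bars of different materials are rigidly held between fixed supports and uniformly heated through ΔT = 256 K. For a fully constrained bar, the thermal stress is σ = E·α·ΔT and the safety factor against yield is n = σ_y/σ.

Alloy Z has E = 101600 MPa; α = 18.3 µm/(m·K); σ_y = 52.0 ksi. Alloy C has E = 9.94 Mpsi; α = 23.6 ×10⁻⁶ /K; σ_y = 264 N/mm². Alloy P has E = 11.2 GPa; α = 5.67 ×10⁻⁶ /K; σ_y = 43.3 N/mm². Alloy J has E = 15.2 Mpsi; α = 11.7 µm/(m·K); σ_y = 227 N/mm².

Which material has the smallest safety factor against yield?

alloy C

With everything in SI (GPa, ×10⁻⁶/K, MPa):
  alloy Z: E = 101.6, α = 18.3, σ_y = 358.5 → σ = 476 MPa, n = 0.753
  alloy C: E = 68.53, α = 23.6, σ_y = 264.0 → σ = 414 MPa, n = 0.638
  alloy P: E = 11.20, α = 5.67, σ_y = 43.30 → σ = 16.3 MPa, n = 2.66
  alloy J: E = 104.8, α = 11.7, σ_y = 227.0 → σ = 314 MPa, n = 0.723
Smallest n: alloy C with n = 0.638.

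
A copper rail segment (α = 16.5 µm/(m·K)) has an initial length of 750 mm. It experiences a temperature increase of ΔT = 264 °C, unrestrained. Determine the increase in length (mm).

3.27 mm

ΔL = α·L₀·ΔT = 16.5×10⁻⁶ × 750 mm × 264.0 K = 3.27 mm.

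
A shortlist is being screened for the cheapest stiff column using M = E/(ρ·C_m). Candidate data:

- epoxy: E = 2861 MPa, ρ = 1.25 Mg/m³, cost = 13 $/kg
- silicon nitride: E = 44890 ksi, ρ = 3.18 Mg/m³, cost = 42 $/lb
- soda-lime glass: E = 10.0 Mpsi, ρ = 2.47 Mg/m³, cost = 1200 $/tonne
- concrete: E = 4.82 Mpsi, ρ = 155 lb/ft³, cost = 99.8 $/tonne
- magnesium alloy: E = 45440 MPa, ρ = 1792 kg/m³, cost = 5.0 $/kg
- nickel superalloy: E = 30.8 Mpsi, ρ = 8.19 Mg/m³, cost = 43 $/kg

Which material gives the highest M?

Normalizing units and computing the index:
  epoxy: E = 2.861 GPa, ρ = 1250 kg/m³, cost = 13.00 $/kg
  silicon nitride: E = 309.5 GPa, ρ = 3180 kg/m³, cost = 92.59 $/kg
  soda-lime glass: E = 68.95 GPa, ρ = 2470 kg/m³, cost = 1.200 $/kg
  concrete: E = 33.23 GPa, ρ = 2483 kg/m³, cost = 0.09980 $/kg
  magnesium alloy: E = 45.44 GPa, ρ = 1792 kg/m³, cost = 5.000 $/kg
  nickel superalloy: E = 212.4 GPa, ρ = 8190 kg/m³, cost = 43.00 $/kg
  concrete: M = 134 MN·m per $
  soda-lime glass: M = 23.3 MN·m per $
  magnesium alloy: M = 5.07 MN·m per $
  silicon nitride: M = 1.05 MN·m per $
  nickel superalloy: M = 0.603 MN·m per $
  epoxy: M = 0.176 MN·m per $
Highest index: concrete.

concrete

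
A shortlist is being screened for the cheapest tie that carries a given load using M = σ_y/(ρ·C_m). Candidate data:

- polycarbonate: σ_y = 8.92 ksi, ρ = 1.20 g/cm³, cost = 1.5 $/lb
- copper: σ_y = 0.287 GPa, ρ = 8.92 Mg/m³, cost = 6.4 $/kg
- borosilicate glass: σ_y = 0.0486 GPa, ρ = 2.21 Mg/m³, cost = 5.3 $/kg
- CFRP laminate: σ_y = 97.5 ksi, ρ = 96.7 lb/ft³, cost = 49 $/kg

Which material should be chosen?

In SI units:
  polycarbonate: σ_y = 61.50 MPa, ρ = 1200 kg/m³, cost = 3.307 $/kg
  copper: σ_y = 287.0 MPa, ρ = 8920 kg/m³, cost = 6.400 $/kg
  borosilicate glass: σ_y = 48.60 MPa, ρ = 2210 kg/m³, cost = 5.300 $/kg
  CFRP laminate: σ_y = 672.2 MPa, ρ = 1549 kg/m³, cost = 49.00 $/kg
  polycarbonate: M = 15.5 kN·m per $
  CFRP laminate: M = 8.86 kN·m per $
  copper: M = 5.03 kN·m per $
  borosilicate glass: M = 4.15 kN·m per $
Highest index: polycarbonate.

polycarbonate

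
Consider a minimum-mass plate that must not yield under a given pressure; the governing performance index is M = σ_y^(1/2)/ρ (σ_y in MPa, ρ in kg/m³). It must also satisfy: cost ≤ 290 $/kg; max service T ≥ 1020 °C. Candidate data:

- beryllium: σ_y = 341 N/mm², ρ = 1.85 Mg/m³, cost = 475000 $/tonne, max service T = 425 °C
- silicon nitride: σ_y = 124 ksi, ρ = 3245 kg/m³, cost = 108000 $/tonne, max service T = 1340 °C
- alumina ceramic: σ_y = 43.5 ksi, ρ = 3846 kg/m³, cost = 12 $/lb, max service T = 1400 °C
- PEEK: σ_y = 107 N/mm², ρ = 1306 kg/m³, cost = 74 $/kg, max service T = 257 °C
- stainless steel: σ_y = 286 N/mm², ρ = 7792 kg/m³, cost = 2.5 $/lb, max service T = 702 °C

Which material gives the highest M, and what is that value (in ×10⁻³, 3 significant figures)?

Screen on constraints: cost ≤ 290 $/kg; max service T ≥ 1020 °C. Survivors: silicon nitride, alumina ceramic.
Convert each candidate to consistent units, then evaluate M:
  silicon nitride: σ_y = 855.0 MPa, ρ = 3245 kg/m³
  alumina ceramic: σ_y = 299.9 MPa, ρ = 3846 kg/m³
  silicon nitride: M = 9.01×10⁻³
  alumina ceramic: M = 4.50×10⁻³
The maximum is for silicon nitride.

silicon nitride, M = 9.01×10⁻³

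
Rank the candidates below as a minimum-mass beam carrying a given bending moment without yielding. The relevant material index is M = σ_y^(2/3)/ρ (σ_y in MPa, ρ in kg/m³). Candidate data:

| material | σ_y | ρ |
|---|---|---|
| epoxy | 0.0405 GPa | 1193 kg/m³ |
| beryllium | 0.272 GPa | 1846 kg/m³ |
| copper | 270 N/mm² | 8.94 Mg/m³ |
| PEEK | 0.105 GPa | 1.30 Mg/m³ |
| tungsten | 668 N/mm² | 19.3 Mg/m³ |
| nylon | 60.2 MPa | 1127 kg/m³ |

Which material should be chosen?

Convert each candidate to consistent units, then evaluate M:
  epoxy: σ_y = 40.50 MPa, ρ = 1193 kg/m³
  beryllium: σ_y = 272.0 MPa, ρ = 1846 kg/m³
  copper: σ_y = 270.0 MPa, ρ = 8940 kg/m³
  PEEK: σ_y = 105.0 MPa, ρ = 1300 kg/m³
  tungsten: σ_y = 668.0 MPa, ρ = 19300 kg/m³
  nylon: σ_y = 60.20 MPa, ρ = 1127 kg/m³
  beryllium: M = 22.7×10⁻³
  PEEK: M = 17.1×10⁻³
  nylon: M = 13.6×10⁻³
  epoxy: M = 9.89×10⁻³
  copper: M = 4.67×10⁻³
  tungsten: M = 3.96×10⁻³
Beryllium ranks first.

beryllium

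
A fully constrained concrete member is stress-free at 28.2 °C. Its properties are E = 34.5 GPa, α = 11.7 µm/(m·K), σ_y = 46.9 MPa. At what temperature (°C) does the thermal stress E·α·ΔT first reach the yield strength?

144 °C

E·α·ΔT = 46.90 MPa ⇒ ΔT = 46.90 / (34.50×10³ × 11.7×10⁻⁶) = 116.2 K.
T = 28.2 + 116.2 = 144.4 °C.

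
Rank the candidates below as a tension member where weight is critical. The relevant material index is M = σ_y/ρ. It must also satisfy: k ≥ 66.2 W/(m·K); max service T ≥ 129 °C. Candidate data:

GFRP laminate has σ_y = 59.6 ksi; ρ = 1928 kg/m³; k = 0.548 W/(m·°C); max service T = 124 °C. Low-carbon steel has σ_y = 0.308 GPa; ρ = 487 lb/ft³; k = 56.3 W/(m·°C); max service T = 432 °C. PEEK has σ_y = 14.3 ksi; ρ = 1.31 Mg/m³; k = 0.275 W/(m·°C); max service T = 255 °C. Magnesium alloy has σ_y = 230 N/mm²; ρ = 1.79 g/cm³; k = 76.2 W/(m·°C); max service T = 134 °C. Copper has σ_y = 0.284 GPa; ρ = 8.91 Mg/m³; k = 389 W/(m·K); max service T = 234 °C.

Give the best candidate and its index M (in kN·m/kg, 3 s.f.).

Screen on constraints: k ≥ 66.2 W/(m·K); max service T ≥ 129 °C. Survivors: magnesium alloy, copper.
In SI units:
  magnesium alloy: σ_y = 230.0 MPa, ρ = 1790 kg/m³
  copper: σ_y = 284.0 MPa, ρ = 8910 kg/m³
  magnesium alloy: M = 128 kN·m/kg
  copper: M = 31.9 kN·m/kg
Magnesium alloy ranks first.

magnesium alloy, M = 128 kN·m/kg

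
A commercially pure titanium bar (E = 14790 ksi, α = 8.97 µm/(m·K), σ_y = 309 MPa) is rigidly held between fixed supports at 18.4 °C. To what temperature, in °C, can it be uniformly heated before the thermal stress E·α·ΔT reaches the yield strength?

E = 14790 ksi = 102.0 GPa.
E·α·ΔT = 309.0 MPa ⇒ ΔT = 309.0 / (102.0×10³ × 8.97×10⁻⁶) = 337.8 K.
T = 18.4 + 337.8 = 356.2 °C.

356 °C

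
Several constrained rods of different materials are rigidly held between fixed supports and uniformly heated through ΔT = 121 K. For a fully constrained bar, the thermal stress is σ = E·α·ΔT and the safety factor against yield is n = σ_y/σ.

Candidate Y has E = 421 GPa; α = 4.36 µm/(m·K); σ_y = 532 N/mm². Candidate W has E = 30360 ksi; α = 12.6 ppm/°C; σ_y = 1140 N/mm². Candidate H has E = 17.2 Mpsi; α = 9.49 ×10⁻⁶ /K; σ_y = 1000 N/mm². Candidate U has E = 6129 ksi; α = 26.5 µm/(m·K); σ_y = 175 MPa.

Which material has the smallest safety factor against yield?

candidate U

Per material, after unit conversion:
  candidate Y: E = 421.0, α = 4.36, σ_y = 532.0 → σ = 222 MPa, n = 2.40
  candidate W: E = 209.3, α = 12.6, σ_y = 1140 → σ = 319 MPa, n = 3.57
  candidate H: E = 118.6, α = 9.49, σ_y = 1000 → σ = 136 MPa, n = 7.34
  candidate U: E = 42.26, α = 26.5, σ_y = 175.0 → σ = 136 MPa, n = 1.29
The minimum is candidate U at n = 1.29.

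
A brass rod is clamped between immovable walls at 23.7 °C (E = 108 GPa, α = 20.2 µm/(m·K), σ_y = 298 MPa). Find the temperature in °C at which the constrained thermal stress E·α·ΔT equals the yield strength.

E·α·ΔT = 298.0 MPa ⇒ ΔT = 298.0 / (108.0×10³ × 20.2×10⁻⁶) = 136.6 K.
T = 23.7 + 136.6 = 160.3 °C.

160 °C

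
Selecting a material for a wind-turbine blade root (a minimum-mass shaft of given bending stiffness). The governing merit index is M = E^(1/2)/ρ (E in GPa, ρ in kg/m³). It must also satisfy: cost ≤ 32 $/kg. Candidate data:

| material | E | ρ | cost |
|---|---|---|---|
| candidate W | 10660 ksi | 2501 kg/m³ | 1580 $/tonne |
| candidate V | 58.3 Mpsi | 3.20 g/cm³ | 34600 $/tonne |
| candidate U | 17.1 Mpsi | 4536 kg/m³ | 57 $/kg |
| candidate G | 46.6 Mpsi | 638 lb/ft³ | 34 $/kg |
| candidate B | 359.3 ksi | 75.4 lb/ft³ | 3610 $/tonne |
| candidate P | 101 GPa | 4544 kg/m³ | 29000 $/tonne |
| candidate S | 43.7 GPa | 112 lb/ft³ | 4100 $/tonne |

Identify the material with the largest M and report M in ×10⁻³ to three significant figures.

Screen on constraints: cost ≤ 32 $/kg. Survivors: candidate W, candidate B, candidate P, candidate S.
Normalizing units and computing the index:
  candidate W: E = 73.50 GPa, ρ = 2501 kg/m³
  candidate B: E = 2.477 GPa, ρ = 1208 kg/m³
  candidate P: E = 101.0 GPa, ρ = 4544 kg/m³
  candidate S: E = 43.70 GPa, ρ = 1794 kg/m³
  candidate S: M = 3.68×10⁻³
  candidate W: M = 3.43×10⁻³
  candidate P: M = 2.21×10⁻³
  candidate B: M = 1.30×10⁻³
Highest index: candidate S.

candidate S, M = 3.68×10⁻³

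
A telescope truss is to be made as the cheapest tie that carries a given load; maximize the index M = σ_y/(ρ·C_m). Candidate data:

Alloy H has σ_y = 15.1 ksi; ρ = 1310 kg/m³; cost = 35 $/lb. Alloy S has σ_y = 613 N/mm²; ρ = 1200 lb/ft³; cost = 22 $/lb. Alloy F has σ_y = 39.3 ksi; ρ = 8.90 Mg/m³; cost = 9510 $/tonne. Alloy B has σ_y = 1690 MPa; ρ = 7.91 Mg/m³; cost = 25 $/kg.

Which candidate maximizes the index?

Normalizing units and computing the index:
  alloy H: σ_y = 104.1 MPa, ρ = 1310 kg/m³, cost = 77.16 $/kg
  alloy S: σ_y = 613.0 MPa, ρ = 19220 kg/m³, cost = 48.50 $/kg
  alloy F: σ_y = 271.0 MPa, ρ = 8900 kg/m³, cost = 9.510 $/kg
  alloy B: σ_y = 1690 MPa, ρ = 7910 kg/m³, cost = 25.00 $/kg
  alloy B: M = 8.55 kN·m per $
  alloy F: M = 3.20 kN·m per $
  alloy H: M = 1.03 kN·m per $
  alloy S: M = 0.658 kN·m per $
Alloy B has the largest M.

alloy B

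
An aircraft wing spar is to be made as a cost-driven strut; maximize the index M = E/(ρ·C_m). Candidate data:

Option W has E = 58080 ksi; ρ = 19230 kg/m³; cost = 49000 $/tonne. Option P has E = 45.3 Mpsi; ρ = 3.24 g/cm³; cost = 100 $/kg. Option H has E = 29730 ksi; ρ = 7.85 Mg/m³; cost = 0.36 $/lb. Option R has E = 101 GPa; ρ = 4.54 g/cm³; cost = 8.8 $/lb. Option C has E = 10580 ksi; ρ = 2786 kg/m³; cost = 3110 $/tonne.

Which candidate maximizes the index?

option H

Convert each candidate to consistent units, then evaluate M:
  option W: E = 400.4 GPa, ρ = 19230 kg/m³, cost = 49.00 $/kg
  option P: E = 312.3 GPa, ρ = 3240 kg/m³, cost = 100.0 $/kg
  option H: E = 205.0 GPa, ρ = 7850 kg/m³, cost = 0.7937 $/kg
  option R: E = 101.0 GPa, ρ = 4540 kg/m³, cost = 19.40 $/kg
  option C: E = 72.95 GPa, ρ = 2786 kg/m³, cost = 3.110 $/kg
  option H: M = 32.9 MN·m per $
  option C: M = 8.42 MN·m per $
  option R: M = 1.15 MN·m per $
  option P: M = 0.964 MN·m per $
  option W: M = 0.425 MN·m per $
Option H ranks first.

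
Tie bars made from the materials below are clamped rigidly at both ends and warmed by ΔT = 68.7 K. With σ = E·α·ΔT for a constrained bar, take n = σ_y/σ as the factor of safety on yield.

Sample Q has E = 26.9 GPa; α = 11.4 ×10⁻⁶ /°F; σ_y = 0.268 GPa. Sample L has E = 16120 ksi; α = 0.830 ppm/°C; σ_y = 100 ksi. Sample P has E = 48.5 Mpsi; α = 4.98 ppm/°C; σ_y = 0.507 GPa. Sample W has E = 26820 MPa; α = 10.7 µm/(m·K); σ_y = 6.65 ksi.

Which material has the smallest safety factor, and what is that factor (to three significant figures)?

sample W, n = 2.33

In consistent units (E in GPa, α in ×10⁻⁶/K, σ_y in MPa):
  sample Q: E = 26.90, α = 20.5, σ_y = 268.0 → σ = 37.9 MPa, n = 7.07
  sample L: E = 111.1, α = 0.830, σ_y = 689.5 → σ = 6.34 MPa, n = 109
  sample P: E = 334.4, α = 4.98, σ_y = 507.0 → σ = 114 MPa, n = 4.43
  sample W: E = 26.82, α = 10.7, σ_y = 45.85 → σ = 19.7 MPa, n = 2.33
The minimum is sample W at n = 2.33.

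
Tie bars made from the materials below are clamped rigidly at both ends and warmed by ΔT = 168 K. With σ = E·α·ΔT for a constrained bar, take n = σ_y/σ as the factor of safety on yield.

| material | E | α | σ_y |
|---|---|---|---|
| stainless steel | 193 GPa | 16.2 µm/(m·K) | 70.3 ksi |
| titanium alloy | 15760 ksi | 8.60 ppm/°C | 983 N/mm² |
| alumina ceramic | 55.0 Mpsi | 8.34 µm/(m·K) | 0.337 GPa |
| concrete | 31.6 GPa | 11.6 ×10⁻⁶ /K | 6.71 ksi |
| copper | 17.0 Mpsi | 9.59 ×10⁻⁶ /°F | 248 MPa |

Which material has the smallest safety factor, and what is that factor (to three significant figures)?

alumina ceramic, n = 0.634

Converting E to GPa, α to ×10⁻⁶/K, σ_y to MPa, then σ and n for each:
  stainless steel: E = 193.0, α = 16.2, σ_y = 484.7 → σ = 525 MPa, n = 0.923
  titanium alloy: E = 108.7, α = 8.60, σ_y = 983.0 → σ = 157 MPa, n = 6.26
  alumina ceramic: E = 379.2, α = 8.34, σ_y = 337.0 → σ = 531 MPa, n = 0.634
  concrete: E = 31.60, α = 11.6, σ_y = 46.26 → σ = 61.6 MPa, n = 0.751
  copper: E = 117.2, α = 17.3, σ_y = 248.0 → σ = 340 MPa, n = 0.730
Alumina ceramic has the lowest safety factor, n = 0.634.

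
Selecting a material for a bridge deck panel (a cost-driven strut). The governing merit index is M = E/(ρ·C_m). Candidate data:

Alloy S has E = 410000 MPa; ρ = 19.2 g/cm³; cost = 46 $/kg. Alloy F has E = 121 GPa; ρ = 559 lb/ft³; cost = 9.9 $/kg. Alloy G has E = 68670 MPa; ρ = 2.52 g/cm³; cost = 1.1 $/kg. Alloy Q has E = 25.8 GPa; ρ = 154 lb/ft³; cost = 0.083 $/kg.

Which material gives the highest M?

alloy Q

Putting every candidate on a common basis:
  alloy S: E = 410.0 GPa, ρ = 19200 kg/m³, cost = 46.00 $/kg
  alloy F: E = 121.0 GPa, ρ = 8954 kg/m³, cost = 9.900 $/kg
  alloy G: E = 68.67 GPa, ρ = 2520 kg/m³, cost = 1.100 $/kg
  alloy Q: E = 25.80 GPa, ρ = 2467 kg/m³, cost = 0.08300 $/kg
  alloy Q: M = 126 MN·m per $
  alloy G: M = 24.8 MN·m per $
  alloy F: M = 1.36 MN·m per $
  alloy S: M = 0.464 MN·m per $
The maximum is for alloy Q.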